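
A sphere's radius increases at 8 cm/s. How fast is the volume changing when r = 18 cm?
10368π cm³/s

V = (4/3)πr³
dV/dt = dV/dr · dr/dt = 4πr² · 8
At r = 18: dV/dt = 10368π cm³/s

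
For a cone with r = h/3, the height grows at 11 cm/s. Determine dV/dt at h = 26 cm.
7436π/9 cm³/s

V = (1/3)π(h/3)²h = πh³/27
dV/dt = πh²/9 · 11
At h = 26: dV/dt = 7436π/9 cm³/s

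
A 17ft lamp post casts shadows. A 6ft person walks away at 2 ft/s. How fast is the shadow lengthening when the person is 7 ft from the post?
12/11 ft/s

By similar triangles: 17/(x+s) = 6/s
Solving: s = 6x/11
ds/dt = 6/11 · dx/dt = 6/11 · 2 = 12/11 ft/s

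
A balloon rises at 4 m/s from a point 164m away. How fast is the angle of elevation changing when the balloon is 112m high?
0.016633 rad/s

tan(θ) = y/164
sec²(θ) · dθ/dt = (1/164) · dy/dt
dθ/dt = cos²(θ)/164 · 4 = 164/(164² + 112²) · 4
dθ/dt = 0.016633 rad/s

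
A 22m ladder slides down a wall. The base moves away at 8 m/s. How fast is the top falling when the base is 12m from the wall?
48√85/85 ≈ 5.206 m/s

x² + y² = 22²
2x·dx/dt + 2y·dy/dt = 0
dy/dt = -x/y · dx/dt = -12/(2√85) · 8 = -48√85/85 m/s
The top is descending at 48√85/85 ≈ 5.206 m/s.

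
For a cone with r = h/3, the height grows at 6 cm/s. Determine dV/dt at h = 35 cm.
2450π/3 cm³/s

V = (1/3)π(h/3)²h = πh³/27
dV/dt = πh²/9 · 6
At h = 35: dV/dt = 2450π/3 cm³/s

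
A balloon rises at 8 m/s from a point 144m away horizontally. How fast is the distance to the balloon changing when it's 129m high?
344√4153/4153 ≈ 5.338 m/s

z² = 144² + y²
z = √(144² + 129²) = 3√4153
dz/dt = y/z · dy/dt = 129/(3√4153) · 8 = 344√4153/4153 ≈ 5.338 m/s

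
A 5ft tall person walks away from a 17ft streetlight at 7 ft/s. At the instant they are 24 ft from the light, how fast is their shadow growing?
35/12 ft/s

By similar triangles: 17/(x+s) = 5/s
Solving: s = 5x/12
ds/dt = 5/12 · dx/dt = 5/12 · 7 = 35/12 ft/s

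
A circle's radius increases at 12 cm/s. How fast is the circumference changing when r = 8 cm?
24π cm/s

C = 2πr
dC/dt = 2π · dr/dt = 2π · 12 = 24π cm/s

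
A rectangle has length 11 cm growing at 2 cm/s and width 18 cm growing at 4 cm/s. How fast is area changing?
80 cm²/s

A = lw
dA/dt = w·dl/dt + l·dw/dt = 18·2 + 11·4 = 80 cm²/s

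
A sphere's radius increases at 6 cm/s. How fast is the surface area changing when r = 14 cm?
672π cm²/s

S = 4πr²
dS/dt = dS/dr · dr/dt = 8πr · 6
At r = 14: dS/dt = 672π cm²/s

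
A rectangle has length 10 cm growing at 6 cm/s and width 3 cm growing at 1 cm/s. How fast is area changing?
28 cm²/s

A = lw
dA/dt = w·dl/dt + l·dw/dt = 3·6 + 10·1 = 28 cm²/s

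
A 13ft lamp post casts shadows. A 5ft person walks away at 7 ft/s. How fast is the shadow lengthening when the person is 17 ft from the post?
35/8 ft/s

By similar triangles: 13/(x+s) = 5/s
Solving: s = 5x/8
ds/dt = 5/8 · dx/dt = 5/8 · 7 = 35/8 ft/s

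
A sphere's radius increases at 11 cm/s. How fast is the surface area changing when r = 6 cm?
528π cm²/s

S = 4πr²
dS/dt = dS/dr · dr/dt = 8πr · 11
At r = 6: dS/dt = 528π cm²/s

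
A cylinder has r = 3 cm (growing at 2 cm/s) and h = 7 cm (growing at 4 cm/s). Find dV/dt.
120π cm³/s

V = πr²h
dV/dt = 2πrh·dr/dt + πr²·dh/dt
= 2π(3)(7)(2) + π(3)²(4)
= 120π cm³/s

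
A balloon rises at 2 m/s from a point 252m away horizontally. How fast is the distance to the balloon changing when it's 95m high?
190√72529/72529 ≈ 0.7055 m/s

z² = 252² + y²
z = √(252² + 95²) = √72529
dz/dt = y/z · dy/dt = 95/√72529 · 2 = 190√72529/72529 ≈ 0.7055 m/s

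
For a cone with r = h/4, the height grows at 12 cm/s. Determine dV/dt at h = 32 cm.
768π cm³/s

V = (1/3)π(h/4)²h = πh³/48
dV/dt = πh²/16 · 12
At h = 32: dV/dt = 768π cm³/s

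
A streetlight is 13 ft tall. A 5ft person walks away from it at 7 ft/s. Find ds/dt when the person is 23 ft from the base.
35/8 ft/s

By similar triangles: 13/(x+s) = 5/s
Solving: s = 5x/8
ds/dt = 5/8 · dx/dt = 5/8 · 7 = 35/8 ft/s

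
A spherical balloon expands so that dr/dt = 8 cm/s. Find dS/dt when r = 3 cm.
192π cm²/s

S = 4πr²
dS/dt = dS/dr · dr/dt = 8πr · 8
At r = 3: dS/dt = 192π cm²/s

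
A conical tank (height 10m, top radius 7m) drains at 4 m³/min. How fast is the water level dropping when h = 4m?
25/(49π) ≈ 0.1624 m/min

r/h = 7/10, so r = (7/10)h
V = (1/3)πr²h = (1/3)π((7/10)h)²h = (49/300)πh³
dV/dh = (49/100)πh²
dh/dt = (dV/dt)/(dV/dh) = -4/((49/100)π·4²) = -25/(49π) m/min
The level is dropping at 25/(49π) ≈ 0.1624 m/min.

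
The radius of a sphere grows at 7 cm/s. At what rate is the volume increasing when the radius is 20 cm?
11200π cm³/s

V = (4/3)πr³
dV/dt = dV/dr · dr/dt = 4πr² · 7
At r = 20: dV/dt = 11200π cm³/s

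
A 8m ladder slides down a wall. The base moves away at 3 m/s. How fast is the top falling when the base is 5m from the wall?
5√39/13 ≈ 2.402 m/s

x² + y² = 8²
2x·dx/dt + 2y·dy/dt = 0
dy/dt = -x/y · dx/dt = -5/√39 · 3 = -5√39/13 m/s
The top is descending at 5√39/13 ≈ 2.402 m/s.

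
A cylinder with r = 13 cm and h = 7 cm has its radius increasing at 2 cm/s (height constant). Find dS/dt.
132π cm²/s

S = 2πrh + 2πr² (lateral + bases)
dS/dt = (2πh + 4πr)·dr/dt = (2π·7 + 4π·13)·2
= 132π cm²/s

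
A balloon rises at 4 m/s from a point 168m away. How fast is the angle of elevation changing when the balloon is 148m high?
0.013406 rad/s

tan(θ) = y/168
sec²(θ) · dθ/dt = (1/168) · dy/dt
dθ/dt = cos²(θ)/168 · 4 = 168/(168² + 148²) · 4
dθ/dt = 0.013406 rad/s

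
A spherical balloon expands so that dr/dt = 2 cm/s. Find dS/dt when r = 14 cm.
224π cm²/s

S = 4πr²
dS/dt = dS/dr · dr/dt = 8πr · 2
At r = 14: dS/dt = 224π cm²/s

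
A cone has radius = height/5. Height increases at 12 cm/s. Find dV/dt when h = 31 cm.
11532π/25 cm³/s

V = (1/3)π(h/5)²h = πh³/75
dV/dt = πh²/25 · 12
At h = 31: dV/dt = 11532π/25 cm³/s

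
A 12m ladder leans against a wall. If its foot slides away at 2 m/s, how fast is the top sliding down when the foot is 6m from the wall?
2√3/3 ≈ 1.155 m/s

x² + y² = 12²
2x·dx/dt + 2y·dy/dt = 0
dy/dt = -x/y · dx/dt = -6/(6√3) · 2 = -2√3/3 m/s
The top is descending at 2√3/3 ≈ 1.155 m/s.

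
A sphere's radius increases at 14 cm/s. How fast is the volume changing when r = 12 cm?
8064π cm³/s

V = (4/3)πr³
dV/dt = dV/dr · dr/dt = 4πr² · 14
At r = 12: dV/dt = 8064π cm³/s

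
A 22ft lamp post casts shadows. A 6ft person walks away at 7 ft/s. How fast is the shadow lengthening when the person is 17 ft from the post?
21/8 ft/s

By similar triangles: 22/(x+s) = 6/s
Solving: s = 6x/16
ds/dt = 6/16 · dx/dt = 3/8 · 7 = 21/8 ft/s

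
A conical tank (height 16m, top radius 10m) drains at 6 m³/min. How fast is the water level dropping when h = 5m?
384/(625π) ≈ 0.1956 m/min

r/h = 10/16, so r = (5/8)h
V = (1/3)πr²h = (1/3)π((5/8)h)²h = (25/192)πh³
dV/dh = (25/64)πh²
dh/dt = (dV/dt)/(dV/dh) = -6/((25/64)π·5²) = -384/(625π) m/min
The level is dropping at 384/(625π) ≈ 0.1956 m/min.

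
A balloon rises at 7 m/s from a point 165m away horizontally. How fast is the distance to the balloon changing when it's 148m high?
1036√49129/49129 ≈ 4.674 m/s

z² = 165² + y²
z = √(165² + 148²) = √49129
dz/dt = y/z · dy/dt = 148/√49129 · 7 = 1036√49129/49129 ≈ 4.674 m/s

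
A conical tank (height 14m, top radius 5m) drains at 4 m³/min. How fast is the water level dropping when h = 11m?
784/(3025π) ≈ 0.0825 m/min

r/h = 5/14, so r = (5/14)h
V = (1/3)πr²h = (1/3)π((5/14)h)²h = (25/588)πh³
dV/dh = (25/196)πh²
dh/dt = (dV/dt)/(dV/dh) = -4/((25/196)π·11²) = -784/(3025π) m/min
The level is dropping at 784/(3025π) ≈ 0.0825 m/min.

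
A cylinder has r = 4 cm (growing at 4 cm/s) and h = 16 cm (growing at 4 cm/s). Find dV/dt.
576π cm³/s

V = πr²h
dV/dt = 2πrh·dr/dt + πr²·dh/dt
= 2π(4)(16)(4) + π(4)²(4)
= 576π cm³/s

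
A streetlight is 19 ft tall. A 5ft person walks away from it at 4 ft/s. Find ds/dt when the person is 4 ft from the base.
10/7 ft/s

By similar triangles: 19/(x+s) = 5/s
Solving: s = 5x/14
ds/dt = 5/14 · dx/dt = 5/14 · 4 = 10/7 ft/s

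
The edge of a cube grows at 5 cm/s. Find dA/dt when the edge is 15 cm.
900 cm²/s

A = 6s²
dA/dt = 12s · ds/dt = 12·15·5 = 900 cm²/s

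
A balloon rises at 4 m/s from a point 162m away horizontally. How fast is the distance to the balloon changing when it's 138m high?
46√1258/629 ≈ 2.594 m/s

z² = 162² + y²
z = √(162² + 138²) = 6√1258
dz/dt = y/z · dy/dt = 138/(6√1258) · 4 = 46√1258/629 ≈ 2.594 m/s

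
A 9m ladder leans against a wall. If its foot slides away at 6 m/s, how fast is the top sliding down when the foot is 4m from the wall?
24√65/65 ≈ 2.977 m/s

x² + y² = 9²
2x·dx/dt + 2y·dy/dt = 0
dy/dt = -x/y · dx/dt = -4/√65 · 6 = -24√65/65 m/s
The top is descending at 24√65/65 ≈ 2.977 m/s.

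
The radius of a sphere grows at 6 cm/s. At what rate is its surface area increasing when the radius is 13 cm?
624π cm²/s

S = 4πr²
dS/dt = dS/dr · dr/dt = 8πr · 6
At r = 13: dS/dt = 624π cm²/s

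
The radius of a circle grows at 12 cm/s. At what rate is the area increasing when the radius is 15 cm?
360π cm²/s

A = πr²
dA/dt = 2πr · dr/dt = 2π(15)(12) = 360π cm²/s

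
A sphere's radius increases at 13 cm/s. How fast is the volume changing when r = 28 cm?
40768π cm³/s

V = (4/3)πr³
dV/dt = dV/dr · dr/dt = 4πr² · 13
At r = 28: dV/dt = 40768π cm³/s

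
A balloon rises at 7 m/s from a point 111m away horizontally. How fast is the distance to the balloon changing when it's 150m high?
350√3869/3869 ≈ 5.627 m/s

z² = 111² + y²
z = √(111² + 150²) = 3√3869
dz/dt = y/z · dy/dt = 150/(3√3869) · 7 = 350√3869/3869 ≈ 5.627 m/s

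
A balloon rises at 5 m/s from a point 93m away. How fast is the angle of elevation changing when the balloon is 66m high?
0.035755 rad/s

tan(θ) = y/93
sec²(θ) · dθ/dt = (1/93) · dy/dt
dθ/dt = cos²(θ)/93 · 5 = 93/(93² + 66²) · 5
dθ/dt = 0.035755 rad/s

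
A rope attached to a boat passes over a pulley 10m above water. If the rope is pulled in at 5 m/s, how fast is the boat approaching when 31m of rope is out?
155√861/861 ≈ 5.282 m/s

rope² = x² + 10²
x = √(31² - 10²) = √861
dx/dt = (rope/x) · d(rope)/dt = (31/√861) · (-5) = -155√861/861 m/s
The boat approaches at 155√861/861 ≈ 5.282 m/s.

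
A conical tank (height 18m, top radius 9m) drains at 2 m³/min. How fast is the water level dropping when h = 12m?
1/(18π) ≈ 0.01768 m/min

r/h = 9/18, so r = (1/2)h
V = (1/3)πr²h = (1/3)π((1/2)h)²h = (1/12)πh³
dV/dh = (1/4)πh²
dh/dt = (dV/dt)/(dV/dh) = -2/((1/4)π·12²) = -1/(18π) m/min
The level is dropping at 1/(18π) ≈ 0.01768 m/min.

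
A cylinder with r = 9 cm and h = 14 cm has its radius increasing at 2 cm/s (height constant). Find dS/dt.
128π cm²/s

S = 2πrh + 2πr² (lateral + bases)
dS/dt = (2πh + 4πr)·dr/dt = (2π·14 + 4π·9)·2
= 128π cm²/s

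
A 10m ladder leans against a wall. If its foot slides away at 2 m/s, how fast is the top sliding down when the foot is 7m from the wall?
14√51/51 ≈ 1.96 m/s

x² + y² = 10²
2x·dx/dt + 2y·dy/dt = 0
dy/dt = -x/y · dx/dt = -7/√51 · 2 = -14√51/51 m/s
The top is descending at 14√51/51 ≈ 1.96 m/s.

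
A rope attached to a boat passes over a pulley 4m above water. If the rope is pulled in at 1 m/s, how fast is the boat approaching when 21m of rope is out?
21√17/85 ≈ 1.019 m/s

rope² = x² + 4²
x = √(21² - 4²) = 5√17
dx/dt = (rope/x) · d(rope)/dt = (21/(5√17)) · (-1) = -21√17/85 m/s
The boat approaches at 21√17/85 ≈ 1.019 m/s.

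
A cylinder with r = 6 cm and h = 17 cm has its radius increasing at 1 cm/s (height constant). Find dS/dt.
58π cm²/s

S = 2πrh + 2πr² (lateral + bases)
dS/dt = (2πh + 4πr)·dr/dt = (2π·17 + 4π·6)·1
= 58π cm²/s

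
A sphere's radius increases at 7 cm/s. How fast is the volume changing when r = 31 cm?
26908π cm³/s

V = (4/3)πr³
dV/dt = dV/dr · dr/dt = 4πr² · 7
At r = 31: dV/dt = 26908π cm³/s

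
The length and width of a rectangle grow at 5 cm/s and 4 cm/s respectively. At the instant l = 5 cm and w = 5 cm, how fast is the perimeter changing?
18 cm/s

P = 2(l + w)
dP/dt = 2(dl/dt + dw/dt) = 2(5 + 4) = 18 cm/s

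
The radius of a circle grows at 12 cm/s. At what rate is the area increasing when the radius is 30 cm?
720π cm²/s

A = πr²
dA/dt = 2πr · dr/dt = 2π(30)(12) = 720π cm²/s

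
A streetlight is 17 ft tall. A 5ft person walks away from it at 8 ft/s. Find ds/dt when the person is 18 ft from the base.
10/3 ft/s

By similar triangles: 17/(x+s) = 5/s
Solving: s = 5x/12
ds/dt = 5/12 · dx/dt = 5/12 · 8 = 10/3 ft/s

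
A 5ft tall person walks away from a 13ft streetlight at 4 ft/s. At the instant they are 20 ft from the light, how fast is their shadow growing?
5/2 ft/s

By similar triangles: 13/(x+s) = 5/s
Solving: s = 5x/8
ds/dt = 5/8 · dx/dt = 5/8 · 4 = 5/2 ft/s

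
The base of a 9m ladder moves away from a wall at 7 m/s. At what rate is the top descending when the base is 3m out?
7√2/4 ≈ 2.475 m/s

x² + y² = 9²
2x·dx/dt + 2y·dy/dt = 0
dy/dt = -x/y · dx/dt = -3/(6√2) · 7 = -7√2/4 m/s
The top is descending at 7√2/4 ≈ 2.475 m/s.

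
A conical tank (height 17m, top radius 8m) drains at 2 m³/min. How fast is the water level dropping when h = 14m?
289/(6272π) ≈ 0.01467 m/min

r/h = 8/17, so r = (8/17)h
V = (1/3)πr²h = (1/3)π((8/17)h)²h = (64/867)πh³
dV/dh = (64/289)πh²
dh/dt = (dV/dt)/(dV/dh) = -2/((64/289)π·14²) = -289/(6272π) m/min
The level is dropping at 289/(6272π) ≈ 0.01467 m/min.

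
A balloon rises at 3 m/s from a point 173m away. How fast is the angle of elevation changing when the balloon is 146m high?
0.010128 rad/s

tan(θ) = y/173
sec²(θ) · dθ/dt = (1/173) · dy/dt
dθ/dt = cos²(θ)/173 · 3 = 173/(173² + 146²) · 3
dθ/dt = 0.010128 rad/s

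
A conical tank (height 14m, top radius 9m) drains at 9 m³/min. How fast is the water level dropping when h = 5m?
196/(225π) ≈ 0.2773 m/min

r/h = 9/14, so r = (9/14)h
V = (1/3)πr²h = (1/3)π((9/14)h)²h = (27/196)πh³
dV/dh = (81/196)πh²
dh/dt = (dV/dt)/(dV/dh) = -9/((81/196)π·5²) = -196/(225π) m/min
The level is dropping at 196/(225π) ≈ 0.2773 m/min.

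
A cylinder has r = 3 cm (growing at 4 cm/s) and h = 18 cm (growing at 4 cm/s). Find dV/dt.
468π cm³/s

V = πr²h
dV/dt = 2πrh·dr/dt + πr²·dh/dt
= 2π(3)(18)(4) + π(3)²(4)
= 468π cm³/s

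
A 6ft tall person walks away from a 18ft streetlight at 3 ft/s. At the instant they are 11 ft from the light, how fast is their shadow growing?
3/2 ft/s

By similar triangles: 18/(x+s) = 6/s
Solving: s = 6x/12
ds/dt = 6/12 · dx/dt = 1/2 · 3 = 3/2 ft/s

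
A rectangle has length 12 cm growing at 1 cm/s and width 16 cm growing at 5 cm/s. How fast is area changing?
76 cm²/s

A = lw
dA/dt = w·dl/dt + l·dw/dt = 16·1 + 12·5 = 76 cm²/s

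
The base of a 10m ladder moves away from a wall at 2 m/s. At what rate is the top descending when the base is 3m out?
6√91/91 ≈ 0.629 m/s

x² + y² = 10²
2x·dx/dt + 2y·dy/dt = 0
dy/dt = -x/y · dx/dt = -3/√91 · 2 = -6√91/91 m/s
The top is descending at 6√91/91 ≈ 0.629 m/s.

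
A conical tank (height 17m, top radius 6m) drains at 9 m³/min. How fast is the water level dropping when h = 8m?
289/(256π) ≈ 0.3593 m/min

r/h = 6/17, so r = (6/17)h
V = (1/3)πr²h = (1/3)π((6/17)h)²h = (12/289)πh³
dV/dh = (36/289)πh²
dh/dt = (dV/dt)/(dV/dh) = -9/((36/289)π·8²) = -289/(256π) m/min
The level is dropping at 289/(256π) ≈ 0.3593 m/min.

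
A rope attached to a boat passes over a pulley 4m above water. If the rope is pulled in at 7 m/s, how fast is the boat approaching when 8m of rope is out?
14√3/3 ≈ 8.083 m/s

rope² = x² + 4²
x = √(8² - 4²) = 4√3
dx/dt = (rope/x) · d(rope)/dt = (8/(4√3)) · (-7) = -14√3/3 m/s
The boat approaches at 14√3/3 ≈ 8.083 m/s.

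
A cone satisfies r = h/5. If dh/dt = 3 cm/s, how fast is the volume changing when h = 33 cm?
3267π/25 cm³/s

V = (1/3)π(h/5)²h = πh³/75
dV/dt = πh²/25 · 3
At h = 33: dV/dt = 3267π/25 cm³/s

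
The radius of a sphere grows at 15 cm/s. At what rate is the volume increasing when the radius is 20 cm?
24000π cm³/s

V = (4/3)πr³
dV/dt = dV/dr · dr/dt = 4πr² · 15
At r = 20: dV/dt = 24000π cm³/s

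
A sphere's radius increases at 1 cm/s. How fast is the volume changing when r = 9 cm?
324π cm³/s

V = (4/3)πr³
dV/dt = dV/dr · dr/dt = 4πr² · 1
At r = 9: dV/dt = 324π cm³/s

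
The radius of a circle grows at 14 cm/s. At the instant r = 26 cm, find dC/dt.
28π cm/s

C = 2πr
dC/dt = 2π · dr/dt = 2π · 14 = 28π cm/s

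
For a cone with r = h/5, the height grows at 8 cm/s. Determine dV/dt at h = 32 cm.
8192π/25 cm³/s

V = (1/3)π(h/5)²h = πh³/75
dV/dt = πh²/25 · 8
At h = 32: dV/dt = 8192π/25 cm³/s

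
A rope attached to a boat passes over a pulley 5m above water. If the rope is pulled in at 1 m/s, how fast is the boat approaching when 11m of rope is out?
11√6/24 ≈ 1.123 m/s

rope² = x² + 5²
x = √(11² - 5²) = 4√6
dx/dt = (rope/x) · d(rope)/dt = (11/(4√6)) · (-1) = -11√6/24 m/s
The boat approaches at 11√6/24 ≈ 1.123 m/s.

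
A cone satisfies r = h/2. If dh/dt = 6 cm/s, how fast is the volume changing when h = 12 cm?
216π cm³/s

V = (1/3)π(h/2)²h = πh³/12
dV/dt = πh²/4 · 6
At h = 12: dV/dt = 216π cm³/s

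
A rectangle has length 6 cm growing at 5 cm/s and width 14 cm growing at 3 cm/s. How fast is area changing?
88 cm²/s

A = lw
dA/dt = w·dl/dt + l·dw/dt = 14·5 + 6·3 = 88 cm²/s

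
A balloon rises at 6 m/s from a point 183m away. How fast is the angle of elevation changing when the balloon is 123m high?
0.022584 rad/s

tan(θ) = y/183
sec²(θ) · dθ/dt = (1/183) · dy/dt
dθ/dt = cos²(θ)/183 · 6 = 183/(183² + 123²) · 6
dθ/dt = 0.022584 rad/s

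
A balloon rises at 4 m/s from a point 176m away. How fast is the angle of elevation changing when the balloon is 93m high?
0.017767 rad/s

tan(θ) = y/176
sec²(θ) · dθ/dt = (1/176) · dy/dt
dθ/dt = cos²(θ)/176 · 4 = 176/(176² + 93²) · 4
dθ/dt = 0.017767 rad/s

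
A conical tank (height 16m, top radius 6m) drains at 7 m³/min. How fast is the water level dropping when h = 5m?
448/(225π) ≈ 0.6338 m/min

r/h = 6/16, so r = (3/8)h
V = (1/3)πr²h = (1/3)π((3/8)h)²h = (3/64)πh³
dV/dh = (9/64)πh²
dh/dt = (dV/dt)/(dV/dh) = -7/((9/64)π·5²) = -448/(225π) m/min
The level is dropping at 448/(225π) ≈ 0.6338 m/min.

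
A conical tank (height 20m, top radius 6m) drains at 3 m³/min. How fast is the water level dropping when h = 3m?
100/(27π) ≈ 1.179 m/min

r/h = 6/20, so r = (3/10)h
V = (1/3)πr²h = (1/3)π((3/10)h)²h = (3/100)πh³
dV/dh = (9/100)πh²
dh/dt = (dV/dt)/(dV/dh) = -3/((9/100)π·3²) = -100/(27π) m/min
The level is dropping at 100/(27π) ≈ 1.179 m/min.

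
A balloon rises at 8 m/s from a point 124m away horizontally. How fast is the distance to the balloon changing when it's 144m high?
288√2257/2257 ≈ 6.062 m/s

z² = 124² + y²
z = √(124² + 144²) = 4√2257
dz/dt = y/z · dy/dt = 144/(4√2257) · 8 = 288√2257/2257 ≈ 6.062 m/s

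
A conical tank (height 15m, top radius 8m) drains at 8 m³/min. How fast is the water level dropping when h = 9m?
25/(72π) ≈ 0.1105 m/min

r/h = 8/15, so r = (8/15)h
V = (1/3)πr²h = (1/3)π((8/15)h)²h = (64/675)πh³
dV/dh = (64/225)πh²
dh/dt = (dV/dt)/(dV/dh) = -8/((64/225)π·9²) = -25/(72π) m/min
The level is dropping at 25/(72π) ≈ 0.1105 m/min.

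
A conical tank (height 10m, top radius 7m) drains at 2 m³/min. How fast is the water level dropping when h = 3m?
200/(441π) ≈ 0.1444 m/min

r/h = 7/10, so r = (7/10)h
V = (1/3)πr²h = (1/3)π((7/10)h)²h = (49/300)πh³
dV/dh = (49/100)πh²
dh/dt = (dV/dt)/(dV/dh) = -2/((49/100)π·3²) = -200/(441π) m/min
The level is dropping at 200/(441π) ≈ 0.1444 m/min.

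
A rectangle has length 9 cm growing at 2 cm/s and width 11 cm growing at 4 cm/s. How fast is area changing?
58 cm²/s

A = lw
dA/dt = w·dl/dt + l·dw/dt = 11·2 + 9·4 = 58 cm²/s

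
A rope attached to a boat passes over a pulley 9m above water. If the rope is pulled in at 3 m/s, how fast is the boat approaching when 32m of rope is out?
96√943/943 ≈ 3.126 m/s

rope² = x² + 9²
x = √(32² - 9²) = √943
dx/dt = (rope/x) · d(rope)/dt = (32/√943) · (-3) = -96√943/943 m/s
The boat approaches at 96√943/943 ≈ 3.126 m/s.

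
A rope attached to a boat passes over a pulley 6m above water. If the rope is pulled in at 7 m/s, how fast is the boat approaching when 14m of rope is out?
49√10/20 ≈ 7.748 m/s

rope² = x² + 6²
x = √(14² - 6²) = 4√10
dx/dt = (rope/x) · d(rope)/dt = (14/(4√10)) · (-7) = -49√10/20 m/s
The boat approaches at 49√10/20 ≈ 7.748 m/s.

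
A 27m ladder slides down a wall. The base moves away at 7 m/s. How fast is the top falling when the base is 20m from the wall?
20√329/47 ≈ 7.718 m/s

x² + y² = 27²
2x·dx/dt + 2y·dy/dt = 0
dy/dt = -x/y · dx/dt = -20/√329 · 7 = -20√329/47 m/s
The top is descending at 20√329/47 ≈ 7.718 m/s.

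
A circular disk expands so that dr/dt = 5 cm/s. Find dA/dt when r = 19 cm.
190π cm²/s

A = πr²
dA/dt = 2πr · dr/dt = 2π(19)(5) = 190π cm²/s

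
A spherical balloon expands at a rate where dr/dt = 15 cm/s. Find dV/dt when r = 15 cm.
13500π cm³/s

V = (4/3)πr³
dV/dt = dV/dr · dr/dt = 4πr² · 15
At r = 15: dV/dt = 13500π cm³/s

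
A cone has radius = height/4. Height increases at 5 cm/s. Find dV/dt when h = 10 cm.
125π/4 cm³/s

V = (1/3)π(h/4)²h = πh³/48
dV/dt = πh²/16 · 5
At h = 10: dV/dt = 125π/4 cm³/s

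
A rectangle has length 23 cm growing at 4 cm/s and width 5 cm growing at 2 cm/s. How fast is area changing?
66 cm²/s

A = lw
dA/dt = w·dl/dt + l·dw/dt = 5·4 + 23·2 = 66 cm²/s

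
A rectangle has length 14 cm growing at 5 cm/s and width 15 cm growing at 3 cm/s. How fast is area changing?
117 cm²/s

A = lw
dA/dt = w·dl/dt + l·dw/dt = 15·5 + 14·3 = 117 cm²/s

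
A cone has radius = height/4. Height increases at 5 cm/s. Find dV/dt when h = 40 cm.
500π cm³/s

V = (1/3)π(h/4)²h = πh³/48
dV/dt = πh²/16 · 5
At h = 40: dV/dt = 500π cm³/s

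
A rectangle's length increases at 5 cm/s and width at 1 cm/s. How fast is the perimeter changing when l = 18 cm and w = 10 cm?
12 cm/s

P = 2(l + w)
dP/dt = 2(dl/dt + dw/dt) = 2(5 + 1) = 12 cm/s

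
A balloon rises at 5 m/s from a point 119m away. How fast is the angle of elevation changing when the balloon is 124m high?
0.020144 rad/s

tan(θ) = y/119
sec²(θ) · dθ/dt = (1/119) · dy/dt
dθ/dt = cos²(θ)/119 · 5 = 119/(119² + 124²) · 5
dθ/dt = 0.020144 rad/s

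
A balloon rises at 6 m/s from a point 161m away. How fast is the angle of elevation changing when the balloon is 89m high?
0.028544 rad/s

tan(θ) = y/161
sec²(θ) · dθ/dt = (1/161) · dy/dt
dθ/dt = cos²(θ)/161 · 6 = 161/(161² + 89²) · 6
dθ/dt = 0.028544 rad/s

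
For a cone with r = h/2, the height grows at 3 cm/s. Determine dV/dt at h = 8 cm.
48π cm³/s

V = (1/3)π(h/2)²h = πh³/12
dV/dt = πh²/4 · 3
At h = 8: dV/dt = 48π cm³/s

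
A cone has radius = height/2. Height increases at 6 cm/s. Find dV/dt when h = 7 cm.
147π/2 cm³/s

V = (1/3)π(h/2)²h = πh³/12
dV/dt = πh²/4 · 6
At h = 7: dV/dt = 147π/2 cm³/s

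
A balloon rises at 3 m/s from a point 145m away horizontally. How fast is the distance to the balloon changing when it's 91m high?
273√29306/29306 ≈ 1.595 m/s

z² = 145² + y²
z = √(145² + 91²) = √29306
dz/dt = y/z · dy/dt = 91/√29306 · 3 = 273√29306/29306 ≈ 1.595 m/s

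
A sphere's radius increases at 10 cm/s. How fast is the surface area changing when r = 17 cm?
1360π cm²/s

S = 4πr²
dS/dt = dS/dr · dr/dt = 8πr · 10
At r = 17: dS/dt = 1360π cm²/s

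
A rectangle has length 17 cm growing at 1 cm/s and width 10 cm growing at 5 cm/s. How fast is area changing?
95 cm²/s

A = lw
dA/dt = w·dl/dt + l·dw/dt = 10·1 + 17·5 = 95 cm²/s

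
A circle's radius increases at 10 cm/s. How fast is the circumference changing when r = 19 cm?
20π cm/s

C = 2πr
dC/dt = 2π · dr/dt = 2π · 10 = 20π cm/s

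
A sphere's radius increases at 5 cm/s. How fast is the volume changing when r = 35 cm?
24500π cm³/s

V = (4/3)πr³
dV/dt = dV/dr · dr/dt = 4πr² · 5
At r = 35: dV/dt = 24500π cm³/s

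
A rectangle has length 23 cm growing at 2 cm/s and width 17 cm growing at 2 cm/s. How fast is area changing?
80 cm²/s

A = lw
dA/dt = w·dl/dt + l·dw/dt = 17·2 + 23·2 = 80 cm²/s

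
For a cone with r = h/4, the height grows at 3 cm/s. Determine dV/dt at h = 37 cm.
4107π/16 cm³/s

V = (1/3)π(h/4)²h = πh³/48
dV/dt = πh²/16 · 3
At h = 37: dV/dt = 4107π/16 cm³/s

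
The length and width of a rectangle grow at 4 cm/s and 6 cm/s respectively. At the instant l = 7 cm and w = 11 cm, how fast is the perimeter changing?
20 cm/s

P = 2(l + w)
dP/dt = 2(dl/dt + dw/dt) = 2(4 + 6) = 20 cm/s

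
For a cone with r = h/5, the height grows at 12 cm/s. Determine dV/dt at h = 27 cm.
8748π/25 cm³/s

V = (1/3)π(h/5)²h = πh³/75
dV/dt = πh²/25 · 12
At h = 27: dV/dt = 8748π/25 cm³/s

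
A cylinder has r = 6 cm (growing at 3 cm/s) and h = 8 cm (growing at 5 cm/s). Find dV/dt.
468π cm³/s

V = πr²h
dV/dt = 2πrh·dr/dt + πr²·dh/dt
= 2π(6)(8)(3) + π(6)²(5)
= 468π cm³/s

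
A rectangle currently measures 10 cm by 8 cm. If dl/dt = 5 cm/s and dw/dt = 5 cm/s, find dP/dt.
20 cm/s

P = 2(l + w)
dP/dt = 2(dl/dt + dw/dt) = 2(5 + 5) = 20 cm/s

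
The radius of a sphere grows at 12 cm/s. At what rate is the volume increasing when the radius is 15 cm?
10800π cm³/s

V = (4/3)πr³
dV/dt = dV/dr · dr/dt = 4πr² · 12
At r = 15: dV/dt = 10800π cm³/s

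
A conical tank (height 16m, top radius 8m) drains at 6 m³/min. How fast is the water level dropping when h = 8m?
3/(8π) ≈ 0.1194 m/min

r/h = 8/16, so r = (1/2)h
V = (1/3)πr²h = (1/3)π((1/2)h)²h = (1/12)πh³
dV/dh = (1/4)πh²
dh/dt = (dV/dt)/(dV/dh) = -6/((1/4)π·8²) = -3/(8π) m/min
The level is dropping at 3/(8π) ≈ 0.1194 m/min.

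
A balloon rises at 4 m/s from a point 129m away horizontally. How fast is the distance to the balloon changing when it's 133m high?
266√34330/17165 ≈ 2.871 m/s

z² = 129² + y²
z = √(129² + 133²) = √34330
dz/dt = y/z · dy/dt = 133/√34330 · 4 = 266√34330/17165 ≈ 2.871 m/s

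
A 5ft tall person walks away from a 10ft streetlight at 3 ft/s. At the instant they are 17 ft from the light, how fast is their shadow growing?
3 ft/s

By similar triangles: 10/(x+s) = 5/s
Solving: s = 5x/5
ds/dt = 5/5 · dx/dt = 1 · 3 = 3 ft/s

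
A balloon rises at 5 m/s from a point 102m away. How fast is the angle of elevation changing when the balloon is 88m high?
0.028102 rad/s

tan(θ) = y/102
sec²(θ) · dθ/dt = (1/102) · dy/dt
dθ/dt = cos²(θ)/102 · 5 = 102/(102² + 88²) · 5
dθ/dt = 0.028102 rad/s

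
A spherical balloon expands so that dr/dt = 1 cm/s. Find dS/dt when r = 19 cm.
152π cm²/s

S = 4πr²
dS/dt = dS/dr · dr/dt = 8πr · 1
At r = 19: dS/dt = 152π cm²/s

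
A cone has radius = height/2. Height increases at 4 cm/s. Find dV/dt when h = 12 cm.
144π cm³/s

V = (1/3)π(h/2)²h = πh³/12
dV/dt = πh²/4 · 4
At h = 12: dV/dt = 144π cm³/s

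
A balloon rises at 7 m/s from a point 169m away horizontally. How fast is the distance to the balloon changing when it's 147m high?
1029√50170/50170 ≈ 4.594 m/s

z² = 169² + y²
z = √(169² + 147²) = √50170
dz/dt = y/z · dy/dt = 147/√50170 · 7 = 1029√50170/50170 ≈ 4.594 m/s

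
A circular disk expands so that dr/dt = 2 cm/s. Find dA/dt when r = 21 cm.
84π cm²/s

A = πr²
dA/dt = 2πr · dr/dt = 2π(21)(2) = 84π cm²/s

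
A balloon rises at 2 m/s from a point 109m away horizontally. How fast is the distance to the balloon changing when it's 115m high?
115√25106/12553 ≈ 1.452 m/s

z² = 109² + y²
z = √(109² + 115²) = √25106
dz/dt = y/z · dy/dt = 115/√25106 · 2 = 115√25106/12553 ≈ 1.452 m/s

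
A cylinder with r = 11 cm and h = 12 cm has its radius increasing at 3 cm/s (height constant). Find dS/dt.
204π cm²/s

S = 2πrh + 2πr² (lateral + bases)
dS/dt = (2πh + 4πr)·dr/dt = (2π·12 + 4π·11)·3
= 204π cm²/s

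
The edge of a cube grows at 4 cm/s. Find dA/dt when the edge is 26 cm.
1248 cm²/s

A = 6s²
dA/dt = 12s · ds/dt = 12·26·4 = 1248 cm²/s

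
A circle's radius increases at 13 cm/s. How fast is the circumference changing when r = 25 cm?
26π cm/s

C = 2πr
dC/dt = 2π · dr/dt = 2π · 13 = 26π cm/s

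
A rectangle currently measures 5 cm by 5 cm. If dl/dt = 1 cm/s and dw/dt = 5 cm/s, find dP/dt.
12 cm/s

P = 2(l + w)
dP/dt = 2(dl/dt + dw/dt) = 2(1 + 5) = 12 cm/s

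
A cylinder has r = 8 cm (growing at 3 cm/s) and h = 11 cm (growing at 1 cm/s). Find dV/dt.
592π cm³/s

V = πr²h
dV/dt = 2πrh·dr/dt + πr²·dh/dt
= 2π(8)(11)(3) + π(8)²(1)
= 592π cm³/s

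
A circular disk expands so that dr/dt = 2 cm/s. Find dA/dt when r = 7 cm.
28π cm²/s

A = πr²
dA/dt = 2πr · dr/dt = 2π(7)(2) = 28π cm²/s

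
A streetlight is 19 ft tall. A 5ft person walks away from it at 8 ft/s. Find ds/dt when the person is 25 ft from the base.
20/7 ft/s

By similar triangles: 19/(x+s) = 5/s
Solving: s = 5x/14
ds/dt = 5/14 · dx/dt = 5/14 · 8 = 20/7 ft/s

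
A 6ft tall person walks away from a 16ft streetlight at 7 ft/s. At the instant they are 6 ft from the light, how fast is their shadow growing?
21/5 ft/s

By similar triangles: 16/(x+s) = 6/s
Solving: s = 6x/10
ds/dt = 6/10 · dx/dt = 3/5 · 7 = 21/5 ft/s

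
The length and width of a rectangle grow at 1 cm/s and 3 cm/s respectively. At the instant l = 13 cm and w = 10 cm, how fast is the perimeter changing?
8 cm/s

P = 2(l + w)
dP/dt = 2(dl/dt + dw/dt) = 2(1 + 3) = 8 cm/s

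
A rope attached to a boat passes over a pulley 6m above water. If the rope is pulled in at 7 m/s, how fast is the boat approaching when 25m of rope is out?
175√589/589 ≈ 7.211 m/s

rope² = x² + 6²
x = √(25² - 6²) = √589
dx/dt = (rope/x) · d(rope)/dt = (25/√589) · (-7) = -175√589/589 m/s
The boat approaches at 175√589/589 ≈ 7.211 m/s.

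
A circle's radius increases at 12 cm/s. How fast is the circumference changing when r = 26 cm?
24π cm/s

C = 2πr
dC/dt = 2π · dr/dt = 2π · 12 = 24π cm/s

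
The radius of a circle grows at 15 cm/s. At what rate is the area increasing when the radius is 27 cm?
810π cm²/s

A = πr²
dA/dt = 2πr · dr/dt = 2π(27)(15) = 810π cm²/s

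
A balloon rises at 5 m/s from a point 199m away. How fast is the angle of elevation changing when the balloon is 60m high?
0.023032 rad/s

tan(θ) = y/199
sec²(θ) · dθ/dt = (1/199) · dy/dt
dθ/dt = cos²(θ)/199 · 5 = 199/(199² + 60²) · 5
dθ/dt = 0.023032 rad/s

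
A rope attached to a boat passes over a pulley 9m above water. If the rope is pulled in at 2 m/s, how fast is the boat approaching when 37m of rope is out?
37√322/322 ≈ 2.062 m/s

rope² = x² + 9²
x = √(37² - 9²) = 2√322
dx/dt = (rope/x) · d(rope)/dt = (37/(2√322)) · (-2) = -37√322/322 m/s
The boat approaches at 37√322/322 ≈ 2.062 m/s.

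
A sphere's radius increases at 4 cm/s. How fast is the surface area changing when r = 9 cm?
288π cm²/s

S = 4πr²
dS/dt = dS/dr · dr/dt = 8πr · 4
At r = 9: dS/dt = 288π cm²/s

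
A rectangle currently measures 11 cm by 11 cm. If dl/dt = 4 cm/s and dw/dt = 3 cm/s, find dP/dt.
14 cm/s

P = 2(l + w)
dP/dt = 2(dl/dt + dw/dt) = 2(4 + 3) = 14 cm/s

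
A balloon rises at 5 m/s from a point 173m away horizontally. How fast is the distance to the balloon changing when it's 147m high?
735√51538/51538 ≈ 3.238 m/s

z² = 173² + y²
z = √(173² + 147²) = √51538
dz/dt = y/z · dy/dt = 147/√51538 · 5 = 735√51538/51538 ≈ 3.238 m/s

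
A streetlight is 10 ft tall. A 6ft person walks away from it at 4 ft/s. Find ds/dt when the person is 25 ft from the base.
6 ft/s

By similar triangles: 10/(x+s) = 6/s
Solving: s = 6x/4
ds/dt = 6/4 · dx/dt = 3/2 · 4 = 6 ft/s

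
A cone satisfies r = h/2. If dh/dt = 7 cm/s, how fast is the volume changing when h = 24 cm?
1008π cm³/s

V = (1/3)π(h/2)²h = πh³/12
dV/dt = πh²/4 · 7
At h = 24: dV/dt = 1008π cm³/s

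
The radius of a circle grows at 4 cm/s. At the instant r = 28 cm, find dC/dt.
8π cm/s

C = 2πr
dC/dt = 2π · dr/dt = 2π · 4 = 8π cm/s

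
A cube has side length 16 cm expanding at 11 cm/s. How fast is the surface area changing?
2112 cm²/s

A = 6s²
dA/dt = 12s · ds/dt = 12·16·11 = 2112 cm²/s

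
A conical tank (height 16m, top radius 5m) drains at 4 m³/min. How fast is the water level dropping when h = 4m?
64/(25π) ≈ 0.8149 m/min

r/h = 5/16, so r = (5/16)h
V = (1/3)πr²h = (1/3)π((5/16)h)²h = (25/768)πh³
dV/dh = (25/256)πh²
dh/dt = (dV/dt)/(dV/dh) = -4/((25/256)π·4²) = -64/(25π) m/min
The level is dropping at 64/(25π) ≈ 0.8149 m/min.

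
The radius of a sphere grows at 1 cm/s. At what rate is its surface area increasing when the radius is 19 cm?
152π cm²/s

S = 4πr²
dS/dt = dS/dr · dr/dt = 8πr · 1
At r = 19: dS/dt = 152π cm²/s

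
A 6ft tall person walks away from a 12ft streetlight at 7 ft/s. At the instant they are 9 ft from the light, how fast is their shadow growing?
7 ft/s

By similar triangles: 12/(x+s) = 6/s
Solving: s = 6x/6
ds/dt = 6/6 · dx/dt = 1 · 7 = 7 ft/s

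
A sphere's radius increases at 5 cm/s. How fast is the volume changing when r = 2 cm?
80π cm³/s

V = (4/3)πr³
dV/dt = dV/dr · dr/dt = 4πr² · 5
At r = 2: dV/dt = 80π cm³/s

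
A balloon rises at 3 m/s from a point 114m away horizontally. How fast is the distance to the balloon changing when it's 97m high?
291√22405/22405 ≈ 1.944 m/s

z² = 114² + y²
z = √(114² + 97²) = √22405
dz/dt = y/z · dy/dt = 97/√22405 · 3 = 291√22405/22405 ≈ 1.944 m/s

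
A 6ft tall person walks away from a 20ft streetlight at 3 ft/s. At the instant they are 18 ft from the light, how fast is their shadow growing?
9/7 ft/s

By similar triangles: 20/(x+s) = 6/s
Solving: s = 6x/14
ds/dt = 6/14 · dx/dt = 3/7 · 3 = 9/7 ft/s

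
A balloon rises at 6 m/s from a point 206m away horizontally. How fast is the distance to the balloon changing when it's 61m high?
366√46157/46157 ≈ 1.704 m/s

z² = 206² + y²
z = √(206² + 61²) = √46157
dz/dt = y/z · dy/dt = 61/√46157 · 6 = 366√46157/46157 ≈ 1.704 m/s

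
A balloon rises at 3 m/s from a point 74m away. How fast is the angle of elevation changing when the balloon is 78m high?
0.019204 rad/s

tan(θ) = y/74
sec²(θ) · dθ/dt = (1/74) · dy/dt
dθ/dt = cos²(θ)/74 · 3 = 74/(74² + 78²) · 3
dθ/dt = 0.019204 rad/s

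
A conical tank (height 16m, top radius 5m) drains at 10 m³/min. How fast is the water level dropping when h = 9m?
512/(405π) ≈ 0.4024 m/min

r/h = 5/16, so r = (5/16)h
V = (1/3)πr²h = (1/3)π((5/16)h)²h = (25/768)πh³
dV/dh = (25/256)πh²
dh/dt = (dV/dt)/(dV/dh) = -10/((25/256)π·9²) = -512/(405π) m/min
The level is dropping at 512/(405π) ≈ 0.4024 m/min.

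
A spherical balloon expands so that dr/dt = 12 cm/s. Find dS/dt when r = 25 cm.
2400π cm²/s

S = 4πr²
dS/dt = dS/dr · dr/dt = 8πr · 12
At r = 25: dS/dt = 2400π cm²/s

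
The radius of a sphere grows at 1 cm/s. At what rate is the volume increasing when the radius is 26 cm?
2704π cm³/s

V = (4/3)πr³
dV/dt = dV/dr · dr/dt = 4πr² · 1
At r = 26: dV/dt = 2704π cm³/s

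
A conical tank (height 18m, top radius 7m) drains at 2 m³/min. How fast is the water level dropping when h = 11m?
648/(5929π) ≈ 0.03479 m/min

r/h = 7/18, so r = (7/18)h
V = (1/3)πr²h = (1/3)π((7/18)h)²h = (49/972)πh³
dV/dh = (49/324)πh²
dh/dt = (dV/dt)/(dV/dh) = -2/((49/324)π·11²) = -648/(5929π) m/min
The level is dropping at 648/(5929π) ≈ 0.03479 m/min.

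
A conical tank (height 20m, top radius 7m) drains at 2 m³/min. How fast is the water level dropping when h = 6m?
200/(441π) ≈ 0.1444 m/min

r/h = 7/20, so r = (7/20)h
V = (1/3)πr²h = (1/3)π((7/20)h)²h = (49/1200)πh³
dV/dh = (49/400)πh²
dh/dt = (dV/dt)/(dV/dh) = -2/((49/400)π·6²) = -200/(441π) m/min
The level is dropping at 200/(441π) ≈ 0.1444 m/min.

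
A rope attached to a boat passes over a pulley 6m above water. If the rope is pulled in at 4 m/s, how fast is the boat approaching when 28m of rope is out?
56√187/187 ≈ 4.095 m/s

rope² = x² + 6²
x = √(28² - 6²) = 2√187
dx/dt = (rope/x) · d(rope)/dt = (28/(2√187)) · (-4) = -56√187/187 m/s
The boat approaches at 56√187/187 ≈ 4.095 m/s.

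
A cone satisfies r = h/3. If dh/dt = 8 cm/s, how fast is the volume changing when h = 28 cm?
6272π/9 cm³/s

V = (1/3)π(h/3)²h = πh³/27
dV/dt = πh²/9 · 8
At h = 28: dV/dt = 6272π/9 cm³/s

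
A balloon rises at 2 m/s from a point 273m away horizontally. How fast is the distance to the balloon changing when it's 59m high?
59√78010/39005 ≈ 0.4225 m/s

z² = 273² + y²
z = √(273² + 59²) = √78010
dz/dt = y/z · dy/dt = 59/√78010 · 2 = 59√78010/39005 ≈ 0.4225 m/s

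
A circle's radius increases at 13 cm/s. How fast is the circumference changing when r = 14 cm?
26π cm/s

C = 2πr
dC/dt = 2π · dr/dt = 2π · 13 = 26π cm/s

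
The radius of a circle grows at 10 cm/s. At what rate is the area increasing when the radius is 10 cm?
200π cm²/s

A = πr²
dA/dt = 2πr · dr/dt = 2π(10)(10) = 200π cm²/s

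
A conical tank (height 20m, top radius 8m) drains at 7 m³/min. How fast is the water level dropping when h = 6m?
175/(144π) ≈ 0.3868 m/min

r/h = 8/20, so r = (2/5)h
V = (1/3)πr²h = (1/3)π((2/5)h)²h = (4/75)πh³
dV/dh = (4/25)πh²
dh/dt = (dV/dt)/(dV/dh) = -7/((4/25)π·6²) = -175/(144π) m/min
The level is dropping at 175/(144π) ≈ 0.3868 m/min.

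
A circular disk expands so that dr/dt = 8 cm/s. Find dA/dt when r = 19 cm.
304π cm²/s

A = πr²
dA/dt = 2πr · dr/dt = 2π(19)(8) = 304π cm²/s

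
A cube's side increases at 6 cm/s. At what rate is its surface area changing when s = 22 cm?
1584 cm²/s

A = 6s²
dA/dt = 12s · ds/dt = 12·22·6 = 1584 cm²/s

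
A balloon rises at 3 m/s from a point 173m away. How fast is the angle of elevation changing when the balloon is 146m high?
0.010128 rad/s

tan(θ) = y/173
sec²(θ) · dθ/dt = (1/173) · dy/dt
dθ/dt = cos²(θ)/173 · 3 = 173/(173² + 146²) · 3
dθ/dt = 0.010128 rad/s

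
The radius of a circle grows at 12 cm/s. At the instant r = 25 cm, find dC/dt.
24π cm/s

C = 2πr
dC/dt = 2π · dr/dt = 2π · 12 = 24π cm/s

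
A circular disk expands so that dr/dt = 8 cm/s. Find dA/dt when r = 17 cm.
272π cm²/s

A = πr²
dA/dt = 2πr · dr/dt = 2π(17)(8) = 272π cm²/s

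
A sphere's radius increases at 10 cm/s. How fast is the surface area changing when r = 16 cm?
1280π cm²/s

S = 4πr²
dS/dt = dS/dr · dr/dt = 8πr · 10
At r = 16: dS/dt = 1280π cm²/s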